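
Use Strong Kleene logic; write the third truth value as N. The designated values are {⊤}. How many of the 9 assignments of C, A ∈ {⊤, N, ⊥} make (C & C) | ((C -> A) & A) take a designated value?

Of the 9 assignments, 5 give a value in {⊤}.

5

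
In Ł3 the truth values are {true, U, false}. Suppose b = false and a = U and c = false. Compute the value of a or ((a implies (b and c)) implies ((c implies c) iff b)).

U

b and c = false and false = false
a implies (b and c) = U implies false = U  [min(1, 1−½+0)]
c implies c = false implies false = true
(c implies c) iff b = true iff false = false
(a implies (b and c)) implies ((c implies c) iff b) = U implies false = U
a or ((a implies (b and c)) implies ((c implies c) iff b)) = U or U = U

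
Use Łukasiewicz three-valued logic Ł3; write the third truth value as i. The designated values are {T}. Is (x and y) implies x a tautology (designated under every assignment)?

Every assignment of x, y over {T, i, F} gives a value in {T}.
In particular, with x=i, y=i: (x and y) implies x = T.

Yes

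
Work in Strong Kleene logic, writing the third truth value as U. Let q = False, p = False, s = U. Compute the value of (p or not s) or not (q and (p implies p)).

True

not s = not U = U
p or not s = False or U = U
p implies p = False implies False = True
q and (p implies p) = False and True = False
not (q and (p implies p)) = not False = True
(p or not s) or not (q and (p implies p)) = U or True = True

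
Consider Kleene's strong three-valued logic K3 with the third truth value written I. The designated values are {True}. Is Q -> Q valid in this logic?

Countermodel: Q=I gives I, which is not designated.

No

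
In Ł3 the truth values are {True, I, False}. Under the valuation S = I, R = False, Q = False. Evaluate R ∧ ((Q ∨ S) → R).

False

Q ∨ S = False ∨ I = I
(Q ∨ S) → R = I → False = I
R ∧ ((Q ∨ S) → R) = False ∧ I = False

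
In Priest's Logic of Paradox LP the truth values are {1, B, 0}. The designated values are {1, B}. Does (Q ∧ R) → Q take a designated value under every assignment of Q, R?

Every assignment of Q, R over {1, B, 0} gives a value in {1, B}.
In particular, with Q=B, R=B: (Q ∧ R) → Q = B.

Yes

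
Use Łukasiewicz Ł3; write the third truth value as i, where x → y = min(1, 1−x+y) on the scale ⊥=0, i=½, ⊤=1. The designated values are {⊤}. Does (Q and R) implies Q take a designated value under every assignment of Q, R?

Every assignment of Q, R over {⊤, i, ⊥} gives a value in {⊤}.
In particular, with Q=i, R=i: (Q and R) implies Q = ⊤.

Yes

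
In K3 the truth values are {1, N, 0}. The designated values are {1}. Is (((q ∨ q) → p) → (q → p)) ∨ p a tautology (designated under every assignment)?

Countermodel: q=1, p=N gives N, which is not designated.

No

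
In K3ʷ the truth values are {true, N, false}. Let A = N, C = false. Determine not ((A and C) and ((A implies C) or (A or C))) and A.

A and C = N and false = N
A implies C = N implies false = N
A or C = N or false = N
(A implies C) or (A or C) = N or N = N
(A and C) and ((A implies C) or (A or C)) = N and N = N
not ((A and C) and ((A implies C) or (A or C))) = not N = N
not ((A and C) and ((A implies C) or (A or C))) and A = N and N = N

N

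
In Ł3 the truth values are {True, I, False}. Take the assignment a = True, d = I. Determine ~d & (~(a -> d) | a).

~d = ~I = I
a -> d = True -> I = I
~(a -> d) = ~I = I
~(a -> d) | a = I | True = True
~d & (~(a -> d) | a) = I & True = I

I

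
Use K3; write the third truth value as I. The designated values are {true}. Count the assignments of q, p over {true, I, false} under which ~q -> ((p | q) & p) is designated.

5

Of the 9 assignments, 5 give a value in {true}.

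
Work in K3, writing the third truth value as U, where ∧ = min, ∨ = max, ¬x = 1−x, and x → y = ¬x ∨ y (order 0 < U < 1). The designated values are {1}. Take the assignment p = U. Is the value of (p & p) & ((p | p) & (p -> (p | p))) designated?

p & p = U & U = U
p | p = U | U = U
p | p = U | U = U
p -> (p | p) = U -> U = U
(p | p) & (p -> (p | p)) = U & U = U
(p & p) & ((p | p) & (p -> (p | p))) = U & U = U
U ∉ {1}.

No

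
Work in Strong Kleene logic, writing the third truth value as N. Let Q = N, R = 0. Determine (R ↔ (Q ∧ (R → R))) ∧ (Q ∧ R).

R → R = 0 → 0 = 1
Q ∧ (R → R) = N ∧ 1 = N
R ↔ (Q ∧ (R → R)) = 0 ↔ N = N
Q ∧ R = N ∧ 0 = 0
(R ↔ (Q ∧ (R → R))) ∧ (Q ∧ R) = N ∧ 0 = 0

0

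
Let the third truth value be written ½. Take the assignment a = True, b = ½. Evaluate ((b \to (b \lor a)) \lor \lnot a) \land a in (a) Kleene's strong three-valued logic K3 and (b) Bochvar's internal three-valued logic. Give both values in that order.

True; ½

In Kleene's strong three-valued logic K3: b \lor a = ½ \lor True = True
b \to (b \lor a) = ½ \to True = True  [\lnot ½ \lor True]
\lnot a = \lnot True = False
(b \to (b \lor a)) \lor \lnot a = True \lor False = True
((b \to (b \lor a)) \lor \lnot a) \land a = True \land True = True
In Bochvar's internal three-valued logic: b \lor a = ½ \lor True = ½
b \to (b \lor a) = ½ \to ½ = ½
\lnot a = \lnot True = False
(b \to (b \lor a)) \lor \lnot a = ½ \lor False = ½
((b \to (b \lor a)) \lor \lnot a) \land a = ½ \land True = ½
They differ because Kleene's strong three-valued logic K3 and Bochvar's internal three-valued logic treat ½ differently under the binary connectives.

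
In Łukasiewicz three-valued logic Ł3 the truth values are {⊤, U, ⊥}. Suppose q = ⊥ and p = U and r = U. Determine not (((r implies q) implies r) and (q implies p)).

⊥

r implies q = U implies ⊥ = U
(r implies q) implies r = U implies U = ⊤
q implies p = ⊥ implies U = ⊤
((r implies q) implies r) and (q implies p) = ⊤ and ⊤ = ⊤
not (((r implies q) implies r) and (q implies p)) = not ⊤ = ⊥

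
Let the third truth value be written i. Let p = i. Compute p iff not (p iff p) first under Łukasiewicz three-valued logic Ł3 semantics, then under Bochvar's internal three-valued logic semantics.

In Łukasiewicz three-valued logic Ł3: p iff p = i iff i = true  [1 − |½−½|]
not (p iff p) = not true = false
p iff not (p iff p) = i iff false = i
In Bochvar's internal three-valued logic: p iff p = i iff i = i
not (p iff p) = not i = i
p iff not (p iff p) = i iff i = i

i; i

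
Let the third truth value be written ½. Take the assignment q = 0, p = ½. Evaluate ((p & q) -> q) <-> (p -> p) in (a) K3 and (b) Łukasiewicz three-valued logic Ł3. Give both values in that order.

In K3: p & q = ½ & 0 = 0
(p & q) -> q = 0 -> 0 = 1
p -> p = ½ -> ½ = ½  [~½ | ½]
((p & q) -> q) <-> (p -> p) = 1 <-> ½ = ½
In Łukasiewicz three-valued logic Ł3: p & q = ½ & 0 = 0
(p & q) -> q = 0 -> 0 = 1
p -> p = ½ -> ½ = 1  [min(1, 1−½+½)]
((p & q) -> q) <-> (p -> p) = 1 <-> 1 = 1
They differ because K3 and Łukasiewicz three-valued logic Ł3 treat ½ differently under implication.

½; 1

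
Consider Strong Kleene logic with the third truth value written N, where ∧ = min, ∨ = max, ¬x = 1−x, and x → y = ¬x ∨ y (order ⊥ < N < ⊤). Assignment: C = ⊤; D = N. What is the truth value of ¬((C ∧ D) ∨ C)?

⊥

C ∧ D = ⊤ ∧ N = N
(C ∧ D) ∨ C = N ∨ ⊤ = ⊤
¬((C ∧ D) ∨ C) = ¬⊤ = ⊥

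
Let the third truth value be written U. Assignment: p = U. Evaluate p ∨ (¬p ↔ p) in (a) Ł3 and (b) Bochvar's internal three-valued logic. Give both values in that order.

In Ł3: ¬p = ¬U = U
¬p ↔ p = U ↔ U = T
p ∨ (¬p ↔ p) = U ∨ T = T
In Bochvar's internal three-valued logic: ¬p = ¬U = U
¬p ↔ p = U ↔ U = U
p ∨ (¬p ↔ p) = U ∨ U = U
They differ because Ł3 and Bochvar's internal three-valued logic treat U differently under the binary connectives.

T; U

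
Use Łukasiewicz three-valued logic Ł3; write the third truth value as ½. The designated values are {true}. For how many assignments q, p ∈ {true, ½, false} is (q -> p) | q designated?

8

Of the 9 assignments, 8 give a value in {true}.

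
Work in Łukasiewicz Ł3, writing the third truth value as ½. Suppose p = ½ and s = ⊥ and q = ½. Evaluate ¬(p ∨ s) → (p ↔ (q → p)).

⊤

p ∨ s = ½ ∨ ⊥ = ½
¬(p ∨ s) = ¬½ = ½
q → p = ½ → ½ = ⊤  [min(1, 1−½+½)]
p ↔ (q → p) = ½ ↔ ⊤ = ½
¬(p ∨ s) → (p ↔ (q → p)) = ½ → ½ = ⊤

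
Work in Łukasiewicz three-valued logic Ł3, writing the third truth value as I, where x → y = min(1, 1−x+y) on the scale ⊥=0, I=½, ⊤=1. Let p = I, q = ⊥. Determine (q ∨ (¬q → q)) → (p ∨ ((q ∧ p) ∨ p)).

¬q = ¬⊥ = ⊤
¬q → q = ⊤ → ⊥ = ⊥
q ∨ (¬q → q) = ⊥ ∨ ⊥ = ⊥
q ∧ p = ⊥ ∧ I = ⊥
(q ∧ p) ∨ p = ⊥ ∨ I = I
p ∨ ((q ∧ p) ∨ p) = I ∨ I = I
(q ∨ (¬q → q)) → (p ∨ ((q ∧ p) ∨ p)) = ⊥ → I = ⊤  [min(1, 1−0+½)]

⊤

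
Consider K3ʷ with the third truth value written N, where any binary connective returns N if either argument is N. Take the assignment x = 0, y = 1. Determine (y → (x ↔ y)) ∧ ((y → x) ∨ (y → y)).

0

x ↔ y = 0 ↔ 1 = 0
y → (x ↔ y) = 1 → 0 = 0
y → x = 1 → 0 = 0
y → y = 1 → 1 = 1
(y → x) ∨ (y → y) = 0 ∨ 1 = 1
(y → (x ↔ y)) ∧ ((y → x) ∨ (y → y)) = 0 ∧ 1 = 0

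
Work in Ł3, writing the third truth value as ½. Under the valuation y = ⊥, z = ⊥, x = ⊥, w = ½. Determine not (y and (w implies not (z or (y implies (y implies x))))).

y implies x = ⊥ implies ⊥ = ⊤
y implies (y implies x) = ⊥ implies ⊤ = ⊤
z or (y implies (y implies x)) = ⊥ or ⊤ = ⊤
not (z or (y implies (y implies x))) = not ⊤ = ⊥
w implies not (z or (y implies (y implies x))) = ½ implies ⊥ = ½  [min(1, 1−½+0)]
y and (w implies not (z or (y implies (y implies x)))) = ⊥ and ½ = ⊥
not (y and (w implies not (z or (y implies (y implies x))))) = not ⊥ = ⊤

⊤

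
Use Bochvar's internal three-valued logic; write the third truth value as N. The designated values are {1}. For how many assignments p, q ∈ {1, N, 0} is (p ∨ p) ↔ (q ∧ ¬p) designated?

1

Designated under: (p=0, q=0).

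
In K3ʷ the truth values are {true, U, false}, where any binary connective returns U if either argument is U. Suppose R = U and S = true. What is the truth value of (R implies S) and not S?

R implies S = U implies true = U
not S = not true = false
(R implies S) and not S = U and false = U

U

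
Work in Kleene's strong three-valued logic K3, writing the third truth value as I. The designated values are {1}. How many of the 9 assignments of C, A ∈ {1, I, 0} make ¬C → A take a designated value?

5

Of the 9 assignments, 5 give a value in {1}.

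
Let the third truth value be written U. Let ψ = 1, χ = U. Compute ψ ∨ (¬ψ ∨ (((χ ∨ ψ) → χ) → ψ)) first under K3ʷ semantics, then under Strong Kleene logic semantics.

In K3ʷ: ¬ψ = ¬1 = 0
χ ∨ ψ = U ∨ 1 = U
(χ ∨ ψ) → χ = U → U = U  [any arg is the third value ⇒ result is the third value]
((χ ∨ ψ) → χ) → ψ = U → 1 = U
¬ψ ∨ (((χ ∨ ψ) → χ) → ψ) = 0 ∨ U = U
ψ ∨ (¬ψ ∨ (((χ ∨ ψ) → χ) → ψ)) = 1 ∨ U = U
In Strong Kleene logic: ¬ψ = ¬1 = 0
χ ∨ ψ = U ∨ 1 = 1
(χ ∨ ψ) → χ = 1 → U = U
((χ ∨ ψ) → χ) → ψ = U → 1 = 1
¬ψ ∨ (((χ ∨ ψ) → χ) → ψ) = 0 ∨ 1 = 1
ψ ∨ (¬ψ ∨ (((χ ∨ ψ) → χ) → ψ)) = 1 ∨ 1 = 1
They differ because K3ʷ and Strong Kleene logic treat U differently under the binary connectives.

U; 1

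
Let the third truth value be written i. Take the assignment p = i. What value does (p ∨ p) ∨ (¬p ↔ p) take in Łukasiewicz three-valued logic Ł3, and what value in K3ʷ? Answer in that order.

True; i

In Łukasiewicz three-valued logic Ł3: p ∨ p = i ∨ i = i
¬p = ¬i = i
¬p ↔ p = i ↔ i = True
(p ∨ p) ∨ (¬p ↔ p) = i ∨ True = True
In K3ʷ: p ∨ p = i ∨ i = i
¬p = ¬i = i
¬p ↔ p = i ↔ i = i
(p ∨ p) ∨ (¬p ↔ p) = i ∨ i = i
They differ because Łukasiewicz three-valued logic Ł3 and K3ʷ treat i differently under the binary connectives.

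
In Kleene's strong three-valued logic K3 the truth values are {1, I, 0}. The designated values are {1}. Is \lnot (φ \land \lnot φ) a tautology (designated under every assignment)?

No

Countermodel: φ=I gives I, which is not designated.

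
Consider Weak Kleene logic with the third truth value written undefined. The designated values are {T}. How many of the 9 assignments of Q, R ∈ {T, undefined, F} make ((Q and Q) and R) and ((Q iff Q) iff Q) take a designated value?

1

Designated under: (Q=T, R=T).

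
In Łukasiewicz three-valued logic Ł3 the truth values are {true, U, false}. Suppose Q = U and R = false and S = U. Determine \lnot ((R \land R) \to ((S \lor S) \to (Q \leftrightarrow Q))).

R \land R = false \land false = false
S \lor S = U \lor U = U
Q \leftrightarrow Q = U \leftrightarrow U = true  [1 − |½−½|]
(S \lor S) \to (Q \leftrightarrow Q) = U \to true = true
(R \land R) \to ((S \lor S) \to (Q \leftrightarrow Q)) = false \to true = true
\lnot ((R \land R) \to ((S \lor S) \to (Q \leftrightarrow Q))) = \lnot true = false

false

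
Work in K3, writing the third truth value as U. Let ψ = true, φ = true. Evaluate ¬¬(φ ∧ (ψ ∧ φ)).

ψ ∧ φ = true ∧ true = true
φ ∧ (ψ ∧ φ) = true ∧ true = true
¬(φ ∧ (ψ ∧ φ)) = ¬true = false
¬¬(φ ∧ (ψ ∧ φ)) = ¬false = true

true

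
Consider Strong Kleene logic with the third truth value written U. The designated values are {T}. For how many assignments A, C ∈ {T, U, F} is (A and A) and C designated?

1

Designated under: (A=T, C=T).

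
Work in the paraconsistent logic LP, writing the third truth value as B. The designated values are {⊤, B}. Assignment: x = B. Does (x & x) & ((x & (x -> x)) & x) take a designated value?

Yes

x & x = B & B = B
x -> x = B -> B = B  [~B | B]
x & (x -> x) = B & B = B
(x & (x -> x)) & x = B & B = B
(x & x) & ((x & (x -> x)) & x) = B & B = B
B ∈ {⊤, B}.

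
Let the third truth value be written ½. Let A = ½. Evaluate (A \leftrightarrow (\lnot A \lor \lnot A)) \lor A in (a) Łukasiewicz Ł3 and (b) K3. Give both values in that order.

T; ½

In Łukasiewicz Ł3: \lnot A = \lnot ½ = ½
\lnot A = \lnot ½ = ½
\lnot A \lor \lnot A = ½ \lor ½ = ½
A \leftrightarrow (\lnot A \lor \lnot A) = ½ \leftrightarrow ½ = T  [1 − |½−½|]
(A \leftrightarrow (\lnot A \lor \lnot A)) \lor A = T \lor ½ = T
In K3: \lnot A = \lnot ½ = ½
\lnot A = \lnot ½ = ½
\lnot A \lor \lnot A = ½ \lor ½ = ½
A \leftrightarrow (\lnot A \lor \lnot A) = ½ \leftrightarrow ½ = ½
(A \leftrightarrow (\lnot A \lor \lnot A)) \lor A = ½ \lor ½ = ½
They differ because Łukasiewicz Ł3 and K3 treat ½ differently under implication.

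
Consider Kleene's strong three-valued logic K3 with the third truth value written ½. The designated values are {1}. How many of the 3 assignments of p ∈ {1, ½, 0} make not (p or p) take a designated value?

p=1: 0 ·
p=½: ½ ·
p=0: 1 ✓

1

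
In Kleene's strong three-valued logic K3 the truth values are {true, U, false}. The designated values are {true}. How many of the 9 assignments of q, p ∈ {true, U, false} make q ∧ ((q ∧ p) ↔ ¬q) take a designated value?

Designated under: (q=true, p=false).

1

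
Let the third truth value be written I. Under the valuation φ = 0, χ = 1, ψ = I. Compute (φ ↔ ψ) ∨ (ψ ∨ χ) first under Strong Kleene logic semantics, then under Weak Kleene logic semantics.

1; I

In Strong Kleene logic: φ ↔ ψ = 0 ↔ I = I
ψ ∨ χ = I ∨ 1 = 1
(φ ↔ ψ) ∨ (ψ ∨ χ) = I ∨ 1 = 1
In Weak Kleene logic: φ ↔ ψ = 0 ↔ I = I
ψ ∨ χ = I ∨ 1 = I
(φ ↔ ψ) ∨ (ψ ∨ χ) = I ∨ I = I
They differ because Strong Kleene logic and Weak Kleene logic treat I differently under the binary connectives.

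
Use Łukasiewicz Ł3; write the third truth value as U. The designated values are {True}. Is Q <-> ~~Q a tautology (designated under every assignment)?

Yes

Every assignment of Q over {True, U, False} gives a value in {True}.
In particular, with Q=U: Q <-> ~~Q = True.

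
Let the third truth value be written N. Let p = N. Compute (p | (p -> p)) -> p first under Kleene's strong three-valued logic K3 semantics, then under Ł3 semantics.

N; N

In Kleene's strong three-valued logic K3: p -> p = N -> N = N
p | (p -> p) = N | N = N
(p | (p -> p)) -> p = N -> N = N
In Ł3: p -> p = N -> N = true  [min(1, 1−½+½)]
p | (p -> p) = N | true = true
(p | (p -> p)) -> p = true -> N = N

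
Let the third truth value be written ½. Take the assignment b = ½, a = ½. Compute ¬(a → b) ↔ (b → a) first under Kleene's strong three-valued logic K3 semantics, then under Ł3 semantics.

In Kleene's strong three-valued logic K3: a → b = ½ → ½ = ½  [¬½ ∨ ½]
¬(a → b) = ¬½ = ½
b → a = ½ → ½ = ½
¬(a → b) ↔ (b → a) = ½ ↔ ½ = ½
In Ł3: a → b = ½ → ½ = 1  [min(1, 1−½+½)]
¬(a → b) = ¬1 = 0
b → a = ½ → ½ = 1
¬(a → b) ↔ (b → a) = 0 ↔ 1 = 0
They differ because Kleene's strong three-valued logic K3 and Ł3 treat ½ differently under implication.

½; 0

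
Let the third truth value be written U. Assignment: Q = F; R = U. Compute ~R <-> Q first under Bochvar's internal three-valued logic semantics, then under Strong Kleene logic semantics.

In Bochvar's internal three-valued logic: ~R = ~U = U
~R <-> Q = U <-> F = U
In Strong Kleene logic: ~R = ~U = U
~R <-> Q = U <-> F = U

U; U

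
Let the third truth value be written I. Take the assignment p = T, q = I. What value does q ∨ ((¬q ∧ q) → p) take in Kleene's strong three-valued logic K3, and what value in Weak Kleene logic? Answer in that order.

In Kleene's strong three-valued logic K3: ¬q = ¬I = I
¬q ∧ q = I ∧ I = I
(¬q ∧ q) → p = I → T = T  [¬I ∨ T]
q ∨ ((¬q ∧ q) → p) = I ∨ T = T
In Weak Kleene logic: ¬q = ¬I = I
¬q ∧ q = I ∧ I = I
(¬q ∧ q) → p = I → T = I  [any arg is the third value ⇒ result is the third value]
q ∨ ((¬q ∧ q) → p) = I ∨ I = I
They differ because Kleene's strong three-valued logic K3 and Weak Kleene logic treat I differently under the binary connectives.

T; I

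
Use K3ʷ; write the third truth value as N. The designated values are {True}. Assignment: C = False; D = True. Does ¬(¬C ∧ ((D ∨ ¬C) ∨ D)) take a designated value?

No

¬C = ¬False = True
¬C = ¬False = True
D ∨ ¬C = True ∨ True = True
(D ∨ ¬C) ∨ D = True ∨ True = True
¬C ∧ ((D ∨ ¬C) ∨ D) = True ∧ True = True
¬(¬C ∧ ((D ∨ ¬C) ∨ D)) = ¬True = False
False ∉ {True}.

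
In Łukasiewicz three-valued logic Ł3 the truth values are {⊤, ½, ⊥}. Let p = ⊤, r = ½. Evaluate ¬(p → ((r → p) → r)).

r → p = ½ → ⊤ = ⊤  [min(1, 1−½+1)]
(r → p) → r = ⊤ → ½ = ½
p → ((r → p) → r) = ⊤ → ½ = ½
¬(p → ((r → p) → r)) = ¬½ = ½

½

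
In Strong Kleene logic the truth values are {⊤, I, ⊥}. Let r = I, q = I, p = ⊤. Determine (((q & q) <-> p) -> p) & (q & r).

I

q & q = I & I = I
(q & q) <-> p = I <-> ⊤ = I
((q & q) <-> p) -> p = I -> ⊤ = ⊤  [~I | ⊤]
q & r = I & I = I
(((q & q) <-> p) -> p) & (q & r) = ⊤ & I = I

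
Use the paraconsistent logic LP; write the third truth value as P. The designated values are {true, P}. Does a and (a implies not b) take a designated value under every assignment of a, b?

No

Countermodel: a=true, b=true gives false, which is not designated.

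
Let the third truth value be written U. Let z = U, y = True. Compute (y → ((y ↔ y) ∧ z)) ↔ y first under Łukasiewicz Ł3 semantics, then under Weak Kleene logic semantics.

In Łukasiewicz Ł3: y ↔ y = True ↔ True = True
(y ↔ y) ∧ z = True ∧ U = U
y → ((y ↔ y) ∧ z) = True → U = U  [min(1, 1−1+½)]
(y → ((y ↔ y) ∧ z)) ↔ y = U ↔ True = U
In Weak Kleene logic: y ↔ y = True ↔ True = True
(y ↔ y) ∧ z = True ∧ U = U
y → ((y ↔ y) ∧ z) = True → U = U  [any arg is the third value ⇒ result is the third value]
(y → ((y ↔ y) ∧ z)) ↔ y = U ↔ True = U

U; U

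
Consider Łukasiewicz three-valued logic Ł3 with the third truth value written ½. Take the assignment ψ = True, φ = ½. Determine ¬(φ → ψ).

False

φ → ψ = ½ → True = True  [min(1, 1−½+1)]
¬(φ → ψ) = ¬True = False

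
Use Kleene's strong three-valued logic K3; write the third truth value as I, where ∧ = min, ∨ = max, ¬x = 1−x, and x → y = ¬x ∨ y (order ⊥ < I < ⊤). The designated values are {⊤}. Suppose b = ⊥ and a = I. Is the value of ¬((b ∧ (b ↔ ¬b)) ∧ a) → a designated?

No

¬b = ¬⊥ = ⊤
b ↔ ¬b = ⊥ ↔ ⊤ = ⊥
b ∧ (b ↔ ¬b) = ⊥ ∧ ⊥ = ⊥
(b ∧ (b ↔ ¬b)) ∧ a = ⊥ ∧ I = ⊥
¬((b ∧ (b ↔ ¬b)) ∧ a) = ¬⊥ = ⊤
¬((b ∧ (b ↔ ¬b)) ∧ a) → a = ⊤ → I = I
I ∉ {⊤}.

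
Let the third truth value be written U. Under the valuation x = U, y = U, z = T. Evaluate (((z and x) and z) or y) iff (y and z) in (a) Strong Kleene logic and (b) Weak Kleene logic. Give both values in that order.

In Strong Kleene logic: z and x = T and U = U
(z and x) and z = U and T = U
((z and x) and z) or y = U or U = U
y and z = U and T = U
(((z and x) and z) or y) iff (y and z) = U iff U = U
In Weak Kleene logic: z and x = T and U = U
(z and x) and z = U and T = U
((z and x) and z) or y = U or U = U
y and z = U and T = U
(((z and x) and z) or y) iff (y and z) = U iff U = U

U; U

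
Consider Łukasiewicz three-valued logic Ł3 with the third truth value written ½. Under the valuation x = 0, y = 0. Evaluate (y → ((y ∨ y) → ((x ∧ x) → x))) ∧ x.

y ∨ y = 0 ∨ 0 = 0
x ∧ x = 0 ∧ 0 = 0
(x ∧ x) → x = 0 → 0 = 1
(y ∨ y) → ((x ∧ x) → x) = 0 → 1 = 1
y → ((y ∨ y) → ((x ∧ x) → x)) = 0 → 1 = 1
(y → ((y ∨ y) → ((x ∧ x) → x))) ∧ x = 1 ∧ 0 = 0

0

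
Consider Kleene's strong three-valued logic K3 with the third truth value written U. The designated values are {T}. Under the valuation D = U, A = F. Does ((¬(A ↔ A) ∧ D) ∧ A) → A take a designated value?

A ↔ A = F ↔ F = T
¬(A ↔ A) = ¬T = F
¬(A ↔ A) ∧ D = F ∧ U = F
(¬(A ↔ A) ∧ D) ∧ A = F ∧ F = F
((¬(A ↔ A) ∧ D) ∧ A) → A = F → F = T
T ∈ {T}.

Yes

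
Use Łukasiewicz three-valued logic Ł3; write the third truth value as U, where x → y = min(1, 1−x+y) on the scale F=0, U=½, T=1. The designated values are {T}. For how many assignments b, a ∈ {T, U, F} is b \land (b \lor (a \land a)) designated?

3

Designated under: (b=T, a=T); (b=T, a=U); (b=T, a=F).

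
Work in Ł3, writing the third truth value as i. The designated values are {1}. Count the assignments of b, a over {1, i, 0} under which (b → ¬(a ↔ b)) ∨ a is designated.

7

Of the 9 assignments, 7 give a value in {1}.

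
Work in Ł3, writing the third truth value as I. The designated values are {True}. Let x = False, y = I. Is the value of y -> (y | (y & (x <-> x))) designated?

Yes

x <-> x = False <-> False = True
y & (x <-> x) = I & True = I
y | (y & (x <-> x)) = I | I = I
y -> (y | (y & (x <-> x))) = I -> I = True
True ∈ {True}.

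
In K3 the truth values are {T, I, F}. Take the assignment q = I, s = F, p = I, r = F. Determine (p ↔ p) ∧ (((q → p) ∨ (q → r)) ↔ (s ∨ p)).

p ↔ p = I ↔ I = I
q → p = I → I = I  [¬I ∨ I]
q → r = I → F = I
(q → p) ∨ (q → r) = I ∨ I = I
s ∨ p = F ∨ I = I
((q → p) ∨ (q → r)) ↔ (s ∨ p) = I ↔ I = I
(p ↔ p) ∧ (((q → p) ∨ (q → r)) ↔ (s ∨ p)) = I ∧ I = I

I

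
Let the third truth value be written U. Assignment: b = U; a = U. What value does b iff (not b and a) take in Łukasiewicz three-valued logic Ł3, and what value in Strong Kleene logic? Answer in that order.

1; U

In Łukasiewicz three-valued logic Ł3: not b = not U = U
not b and a = U and U = U
b iff (not b and a) = U iff U = 1
In Strong Kleene logic: not b = not U = U
not b and a = U and U = U
b iff (not b and a) = U iff U = U
They differ because Łukasiewicz three-valued logic Ł3 and Strong Kleene logic treat U differently under implication.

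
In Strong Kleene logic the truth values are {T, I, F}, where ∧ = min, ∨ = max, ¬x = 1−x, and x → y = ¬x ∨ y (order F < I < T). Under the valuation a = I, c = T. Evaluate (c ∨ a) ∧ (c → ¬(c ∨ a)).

c ∨ a = T ∨ I = T
c ∨ a = T ∨ I = T
¬(c ∨ a) = ¬T = F
c → ¬(c ∨ a) = T → F = F
(c ∨ a) ∧ (c → ¬(c ∨ a)) = T ∧ F = F

F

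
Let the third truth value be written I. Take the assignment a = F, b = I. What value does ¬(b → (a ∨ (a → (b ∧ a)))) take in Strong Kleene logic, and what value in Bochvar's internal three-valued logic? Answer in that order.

In Strong Kleene logic: b ∧ a = I ∧ F = F
a → (b ∧ a) = F → F = T
a ∨ (a → (b ∧ a)) = F ∨ T = T
b → (a ∨ (a → (b ∧ a))) = I → T = T  [¬I ∨ T]
¬(b → (a ∨ (a → (b ∧ a)))) = ¬T = F
In Bochvar's internal three-valued logic: b ∧ a = I ∧ F = I
a → (b ∧ a) = F → I = I  [any arg is the third value ⇒ result is the third value]
a ∨ (a → (b ∧ a)) = F ∨ I = I
b → (a ∨ (a → (b ∧ a))) = I → I = I
¬(b → (a ∨ (a → (b ∧ a)))) = ¬I = I
They differ because Strong Kleene logic and Bochvar's internal three-valued logic treat I differently under the binary connectives.

F; I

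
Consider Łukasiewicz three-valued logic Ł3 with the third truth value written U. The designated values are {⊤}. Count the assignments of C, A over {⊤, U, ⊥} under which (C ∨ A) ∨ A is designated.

Of the 9 assignments, 5 give a value in {⊤}.

5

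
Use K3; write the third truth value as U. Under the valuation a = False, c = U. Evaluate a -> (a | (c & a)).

c & a = U & False = False
a | (c & a) = False | False = False
a -> (a | (c & a)) = False -> False = True

True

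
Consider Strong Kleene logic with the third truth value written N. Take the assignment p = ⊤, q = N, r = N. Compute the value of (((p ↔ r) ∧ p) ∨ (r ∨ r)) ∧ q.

p ↔ r = ⊤ ↔ N = N
(p ↔ r) ∧ p = N ∧ ⊤ = N
r ∨ r = N ∨ N = N
((p ↔ r) ∧ p) ∨ (r ∨ r) = N ∨ N = N
(((p ↔ r) ∧ p) ∨ (r ∨ r)) ∧ q = N ∧ N = N

N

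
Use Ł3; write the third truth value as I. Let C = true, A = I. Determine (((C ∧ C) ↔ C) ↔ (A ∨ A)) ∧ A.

I

C ∧ C = true ∧ true = true
(C ∧ C) ↔ C = true ↔ true = true
A ∨ A = I ∨ I = I
((C ∧ C) ↔ C) ↔ (A ∨ A) = true ↔ I = I  [1 − |1−½|]
(((C ∧ C) ↔ C) ↔ (A ∨ A)) ∧ A = I ∧ I = I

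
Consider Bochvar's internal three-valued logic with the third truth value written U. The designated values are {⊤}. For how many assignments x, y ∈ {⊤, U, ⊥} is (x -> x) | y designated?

4

Designated under: (x=⊤, y=⊤); (x=⊤, y=⊥); (x=⊥, y=⊤); (x=⊥, y=⊥).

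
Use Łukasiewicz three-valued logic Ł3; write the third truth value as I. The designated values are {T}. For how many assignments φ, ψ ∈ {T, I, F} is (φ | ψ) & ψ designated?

Designated under: (φ=T, ψ=T); (φ=I, ψ=T); (φ=F, ψ=T).

3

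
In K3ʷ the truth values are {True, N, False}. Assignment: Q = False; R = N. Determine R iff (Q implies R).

N

Q implies R = False implies N = N  [any arg is the third value ⇒ result is the third value]
R iff (Q implies R) = N iff N = N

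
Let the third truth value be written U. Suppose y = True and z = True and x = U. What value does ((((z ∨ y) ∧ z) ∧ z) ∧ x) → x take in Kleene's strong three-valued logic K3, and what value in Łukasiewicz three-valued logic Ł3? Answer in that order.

In Kleene's strong three-valued logic K3: z ∨ y = True ∨ True = True
(z ∨ y) ∧ z = True ∧ True = True
((z ∨ y) ∧ z) ∧ z = True ∧ True = True
(((z ∨ y) ∧ z) ∧ z) ∧ x = True ∧ U = U
((((z ∨ y) ∧ z) ∧ z) ∧ x) → x = U → U = U  [¬U ∨ U]
In Łukasiewicz three-valued logic Ł3: z ∨ y = True ∨ True = True
(z ∨ y) ∧ z = True ∧ True = True
((z ∨ y) ∧ z) ∧ z = True ∧ True = True
(((z ∨ y) ∧ z) ∧ z) ∧ x = True ∧ U = U
((((z ∨ y) ∧ z) ∧ z) ∧ x) → x = U → U = True
They differ because Kleene's strong three-valued logic K3 and Łukasiewicz three-valued logic Ł3 treat U differently under implication.

U; True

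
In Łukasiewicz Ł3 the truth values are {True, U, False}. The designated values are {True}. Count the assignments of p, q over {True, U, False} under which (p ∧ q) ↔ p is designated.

6

Of the 9 assignments, 6 give a value in {True}.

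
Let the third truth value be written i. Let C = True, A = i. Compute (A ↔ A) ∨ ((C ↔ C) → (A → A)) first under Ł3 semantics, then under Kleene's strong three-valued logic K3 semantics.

True; i

In Ł3: A ↔ A = i ↔ i = True  [1 − |½−½|]
C ↔ C = True ↔ True = True
A → A = i → i = True
(C ↔ C) → (A → A) = True → True = True
(A ↔ A) ∨ ((C ↔ C) → (A → A)) = True ∨ True = True
In Kleene's strong three-valued logic K3: A ↔ A = i ↔ i = i
C ↔ C = True ↔ True = True
A → A = i → i = i
(C ↔ C) → (A → A) = True → i = i
(A ↔ A) ∨ ((C ↔ C) → (A → A)) = i ∨ i = i
They differ because Ł3 and Kleene's strong three-valued logic K3 treat i differently under implication.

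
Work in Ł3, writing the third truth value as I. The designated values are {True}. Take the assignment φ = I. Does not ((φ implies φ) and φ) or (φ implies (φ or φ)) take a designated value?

Yes

φ implies φ = I implies I = True  [min(1, 1−½+½)]
(φ implies φ) and φ = True and I = I
not ((φ implies φ) and φ) = not I = I
φ or φ = I or I = I
φ implies (φ or φ) = I implies I = True
not ((φ implies φ) and φ) or (φ implies (φ or φ)) = I or True = True
True ∈ {True}.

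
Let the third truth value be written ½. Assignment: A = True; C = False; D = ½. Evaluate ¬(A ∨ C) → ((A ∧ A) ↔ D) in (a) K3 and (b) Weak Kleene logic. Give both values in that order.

In K3: A ∨ C = True ∨ False = True
¬(A ∨ C) = ¬True = False
A ∧ A = True ∧ True = True
(A ∧ A) ↔ D = True ↔ ½ = ½
¬(A ∨ C) → ((A ∧ A) ↔ D) = False → ½ = True  [¬False ∨ ½]
In Weak Kleene logic: A ∨ C = True ∨ False = True
¬(A ∨ C) = ¬True = False
A ∧ A = True ∧ True = True
(A ∧ A) ↔ D = True ↔ ½ = ½
¬(A ∨ C) → ((A ∧ A) ↔ D) = False → ½ = ½  [any arg is the third value ⇒ result is the third value]
They differ because K3 and Weak Kleene logic treat ½ differently under the binary connectives.

True; ½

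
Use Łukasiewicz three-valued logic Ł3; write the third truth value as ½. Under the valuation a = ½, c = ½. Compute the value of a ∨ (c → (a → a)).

1

a → a = ½ → ½ = 1
c → (a → a) = ½ → 1 = 1
a ∨ (c → (a → a)) = ½ ∨ 1 = 1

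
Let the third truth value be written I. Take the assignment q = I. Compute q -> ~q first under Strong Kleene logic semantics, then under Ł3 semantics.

I; ⊤

In Strong Kleene logic: ~q = ~I = I
q -> ~q = I -> I = I
In Ł3: ~q = ~I = I
q -> ~q = I -> I = ⊤
They differ because Strong Kleene logic and Ł3 treat I differently under implication.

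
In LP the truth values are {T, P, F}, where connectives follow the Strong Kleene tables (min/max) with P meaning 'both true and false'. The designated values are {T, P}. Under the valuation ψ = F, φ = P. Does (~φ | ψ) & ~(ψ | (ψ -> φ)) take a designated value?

~φ = ~P = P
~φ | ψ = P | F = P
ψ -> φ = F -> P = T  [~F | P]
ψ | (ψ -> φ) = F | T = T
~(ψ | (ψ -> φ)) = ~T = F
(~φ | ψ) & ~(ψ | (ψ -> φ)) = P & F = F
F ∉ {T, P}.

No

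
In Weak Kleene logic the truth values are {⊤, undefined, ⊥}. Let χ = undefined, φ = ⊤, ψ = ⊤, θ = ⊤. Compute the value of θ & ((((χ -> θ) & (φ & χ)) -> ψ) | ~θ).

χ -> θ = undefined -> ⊤ = undefined  [any arg is the third value ⇒ result is the third value]
φ & χ = ⊤ & undefined = undefined
(χ -> θ) & (φ & χ) = undefined & undefined = undefined
((χ -> θ) & (φ & χ)) -> ψ = undefined -> ⊤ = undefined
~θ = ~⊤ = ⊥
(((χ -> θ) & (φ & χ)) -> ψ) | ~θ = undefined | ⊥ = undefined
θ & ((((χ -> θ) & (φ & χ)) -> ψ) | ~θ) = ⊤ & undefined = undefined

undefined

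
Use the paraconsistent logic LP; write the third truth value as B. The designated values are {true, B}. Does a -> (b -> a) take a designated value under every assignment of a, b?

Yes

Every assignment of a, b over {true, B, false} gives a value in {true, B}.
In particular, with a=B, b=B: a -> (b -> a) = B.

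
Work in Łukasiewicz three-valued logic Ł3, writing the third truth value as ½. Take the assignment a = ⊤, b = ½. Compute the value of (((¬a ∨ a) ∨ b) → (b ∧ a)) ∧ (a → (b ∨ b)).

½

¬a = ¬⊤ = ⊥
¬a ∨ a = ⊥ ∨ ⊤ = ⊤
(¬a ∨ a) ∨ b = ⊤ ∨ ½ = ⊤
b ∧ a = ½ ∧ ⊤ = ½
((¬a ∨ a) ∨ b) → (b ∧ a) = ⊤ → ½ = ½  [min(1, 1−1+½)]
b ∨ b = ½ ∨ ½ = ½
a → (b ∨ b) = ⊤ → ½ = ½
(((¬a ∨ a) ∨ b) → (b ∧ a)) ∧ (a → (b ∨ b)) = ½ ∧ ½ = ½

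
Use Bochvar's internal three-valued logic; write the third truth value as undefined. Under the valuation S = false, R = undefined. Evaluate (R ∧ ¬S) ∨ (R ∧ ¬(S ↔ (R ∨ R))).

undefined

¬S = ¬false = true
R ∧ ¬S = undefined ∧ true = undefined
R ∨ R = undefined ∨ undefined = undefined
S ↔ (R ∨ R) = false ↔ undefined = undefined
¬(S ↔ (R ∨ R)) = ¬undefined = undefined
R ∧ ¬(S ↔ (R ∨ R)) = undefined ∧ undefined = undefined
(R ∧ ¬S) ∨ (R ∧ ¬(S ↔ (R ∨ R))) = undefined ∨ undefined = undefined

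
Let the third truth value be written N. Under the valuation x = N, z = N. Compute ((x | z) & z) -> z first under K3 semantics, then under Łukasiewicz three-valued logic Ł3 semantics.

N; ⊤

In K3: x | z = N | N = N
(x | z) & z = N & N = N
((x | z) & z) -> z = N -> N = N  [~N | N]
In Łukasiewicz three-valued logic Ł3: x | z = N | N = N
(x | z) & z = N & N = N
((x | z) & z) -> z = N -> N = ⊤  [min(1, 1−½+½)]
They differ because K3 and Łukasiewicz three-valued logic Ł3 treat N differently under implication.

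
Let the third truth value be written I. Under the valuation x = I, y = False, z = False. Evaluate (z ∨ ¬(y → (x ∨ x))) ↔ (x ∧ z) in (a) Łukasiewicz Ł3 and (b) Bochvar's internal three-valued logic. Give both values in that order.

In Łukasiewicz Ł3: x ∨ x = I ∨ I = I
y → (x ∨ x) = False → I = True
¬(y → (x ∨ x)) = ¬True = False
z ∨ ¬(y → (x ∨ x)) = False ∨ False = False
x ∧ z = I ∧ False = False
(z ∨ ¬(y → (x ∨ x))) ↔ (x ∧ z) = False ↔ False = True
In Bochvar's internal three-valued logic: x ∨ x = I ∨ I = I
y → (x ∨ x) = False → I = I
¬(y → (x ∨ x)) = ¬I = I
z ∨ ¬(y → (x ∨ x)) = False ∨ I = I
x ∧ z = I ∧ False = I
(z ∨ ¬(y → (x ∨ x))) ↔ (x ∧ z) = I ↔ I = I
They differ because Łukasiewicz Ł3 and Bochvar's internal three-valued logic treat I differently under the binary connectives.

True; I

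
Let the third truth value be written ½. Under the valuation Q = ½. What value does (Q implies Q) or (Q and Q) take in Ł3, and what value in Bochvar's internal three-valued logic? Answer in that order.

In Ł3: Q implies Q = ½ implies ½ = T  [min(1, 1−½+½)]
Q and Q = ½ and ½ = ½
(Q implies Q) or (Q and Q) = T or ½ = T
In Bochvar's internal three-valued logic: Q implies Q = ½ implies ½ = ½  [any arg is the third value ⇒ result is the third value]
Q and Q = ½ and ½ = ½
(Q implies Q) or (Q and Q) = ½ or ½ = ½
They differ because Ł3 and Bochvar's internal three-valued logic treat ½ differently under the binary connectives.

T; ½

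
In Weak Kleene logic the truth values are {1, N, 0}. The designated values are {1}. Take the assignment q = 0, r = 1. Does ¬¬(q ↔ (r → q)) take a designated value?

r → q = 1 → 0 = 0
q ↔ (r → q) = 0 ↔ 0 = 1
¬(q ↔ (r → q)) = ¬1 = 0
¬¬(q ↔ (r → q)) = ¬0 = 1
1 ∈ {1}.

Yes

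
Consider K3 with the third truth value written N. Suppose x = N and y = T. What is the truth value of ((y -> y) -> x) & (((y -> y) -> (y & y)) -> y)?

y -> y = T -> T = T
(y -> y) -> x = T -> N = N  [~T | N]
y -> y = T -> T = T
y & y = T & T = T
(y -> y) -> (y & y) = T -> T = T
((y -> y) -> (y & y)) -> y = T -> T = T
((y -> y) -> x) & (((y -> y) -> (y & y)) -> y) = N & T = N

N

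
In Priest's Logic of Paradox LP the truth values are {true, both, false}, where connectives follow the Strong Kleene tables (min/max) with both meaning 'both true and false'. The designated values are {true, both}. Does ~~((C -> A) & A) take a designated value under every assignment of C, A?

Countermodel: C=true, A=false gives false, which is not designated.

No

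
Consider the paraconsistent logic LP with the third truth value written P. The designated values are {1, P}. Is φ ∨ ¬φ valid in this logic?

Yes

Every assignment of φ over {1, P, 0} gives a value in {1, P}.
In particular, with φ=P: φ ∨ ¬φ = P.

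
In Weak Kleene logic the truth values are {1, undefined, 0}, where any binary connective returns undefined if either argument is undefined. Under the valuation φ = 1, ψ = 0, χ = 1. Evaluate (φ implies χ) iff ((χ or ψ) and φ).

1

φ implies χ = 1 implies 1 = 1
χ or ψ = 1 or 0 = 1
(χ or ψ) and φ = 1 and 1 = 1
(φ implies χ) iff ((χ or ψ) and φ) = 1 iff 1 = 1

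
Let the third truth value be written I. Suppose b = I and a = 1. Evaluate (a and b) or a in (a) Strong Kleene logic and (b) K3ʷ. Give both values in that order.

1; I

In Strong Kleene logic: a and b = 1 and I = I
(a and b) or a = I or 1 = 1
In K3ʷ: a and b = 1 and I = I
(a and b) or a = I or 1 = I
They differ because Strong Kleene logic and K3ʷ treat I differently under the binary connectives.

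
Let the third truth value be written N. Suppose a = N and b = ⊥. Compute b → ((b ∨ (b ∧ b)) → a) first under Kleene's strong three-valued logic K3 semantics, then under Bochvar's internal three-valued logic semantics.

⊤; N

In Kleene's strong three-valued logic K3: b ∧ b = ⊥ ∧ ⊥ = ⊥
b ∨ (b ∧ b) = ⊥ ∨ ⊥ = ⊥
(b ∨ (b ∧ b)) → a = ⊥ → N = ⊤  [¬⊥ ∨ N]
b → ((b ∨ (b ∧ b)) → a) = ⊥ → ⊤ = ⊤
In Bochvar's internal three-valued logic: b ∧ b = ⊥ ∧ ⊥ = ⊥
b ∨ (b ∧ b) = ⊥ ∨ ⊥ = ⊥
(b ∨ (b ∧ b)) → a = ⊥ → N = N  [any arg is the third value ⇒ result is the third value]
b → ((b ∨ (b ∧ b)) → a) = ⊥ → N = N
They differ because Kleene's strong three-valued logic K3 and Bochvar's internal three-valued logic treat N differently under the binary connectives.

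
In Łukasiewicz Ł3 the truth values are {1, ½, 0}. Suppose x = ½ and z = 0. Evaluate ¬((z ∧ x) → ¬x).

z ∧ x = 0 ∧ ½ = 0
¬x = ¬½ = ½
(z ∧ x) → ¬x = 0 → ½ = 1  [min(1, 1−0+½)]
¬((z ∧ x) → ¬x) = ¬1 = 0

0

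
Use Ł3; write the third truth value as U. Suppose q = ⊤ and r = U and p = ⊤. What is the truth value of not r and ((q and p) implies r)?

U

not r = not U = U
q and p = ⊤ and ⊤ = ⊤
(q and p) implies r = ⊤ implies U = U
not r and ((q and p) implies r) = U and U = U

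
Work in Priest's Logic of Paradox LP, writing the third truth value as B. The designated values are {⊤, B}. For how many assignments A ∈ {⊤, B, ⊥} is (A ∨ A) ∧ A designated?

2

A=⊤: ⊤ ✓
A=B: B ✓
A=⊥: ⊥ ·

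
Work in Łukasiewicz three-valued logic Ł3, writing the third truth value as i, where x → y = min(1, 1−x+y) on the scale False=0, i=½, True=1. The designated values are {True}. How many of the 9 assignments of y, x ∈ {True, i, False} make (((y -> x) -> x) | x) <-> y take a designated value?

6

Of the 9 assignments, 6 give a value in {True}.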